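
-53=-53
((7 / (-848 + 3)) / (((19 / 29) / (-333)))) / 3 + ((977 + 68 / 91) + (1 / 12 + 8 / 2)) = 1326009137 / 1348620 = 983.23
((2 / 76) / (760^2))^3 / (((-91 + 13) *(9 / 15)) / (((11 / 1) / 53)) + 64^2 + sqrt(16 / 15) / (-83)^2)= 166696735554327 / 6822248436139508230268280759084646400000 -833569 *sqrt(15) / 3411124218069754115134140379542323200000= 0.00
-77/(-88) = 7/8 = 0.88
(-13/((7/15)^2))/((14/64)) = -93600/343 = -272.89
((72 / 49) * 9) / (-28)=-162 / 343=-0.47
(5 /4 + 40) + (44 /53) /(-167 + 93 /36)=17251773 /418276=41.24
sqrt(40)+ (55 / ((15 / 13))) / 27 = 143 / 81+ 2 * sqrt(10) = 8.09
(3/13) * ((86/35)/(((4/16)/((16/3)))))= 5504/455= 12.10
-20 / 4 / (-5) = 1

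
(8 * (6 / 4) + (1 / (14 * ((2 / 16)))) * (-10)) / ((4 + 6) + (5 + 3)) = 0.35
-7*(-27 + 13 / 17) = 3122 / 17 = 183.65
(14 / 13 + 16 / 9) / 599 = 334 / 70083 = 0.00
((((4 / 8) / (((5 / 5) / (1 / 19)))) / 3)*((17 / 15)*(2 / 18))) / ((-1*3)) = -17 / 46170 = -0.00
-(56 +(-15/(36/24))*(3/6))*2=-102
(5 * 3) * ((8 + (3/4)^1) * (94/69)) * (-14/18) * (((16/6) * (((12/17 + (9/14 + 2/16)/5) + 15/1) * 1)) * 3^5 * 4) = -2235288510/391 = -5716850.41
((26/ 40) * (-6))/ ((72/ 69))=-299/ 80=-3.74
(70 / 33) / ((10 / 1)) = 7 / 33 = 0.21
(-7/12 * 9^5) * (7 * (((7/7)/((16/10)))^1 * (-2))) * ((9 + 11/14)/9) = 10486665/32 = 327708.28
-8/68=-2/17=-0.12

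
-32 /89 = -0.36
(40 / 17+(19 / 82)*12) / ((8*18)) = 1789 / 50184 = 0.04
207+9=216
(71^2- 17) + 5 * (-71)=4669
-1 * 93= -93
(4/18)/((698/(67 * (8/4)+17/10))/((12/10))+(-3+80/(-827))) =2244478/12015957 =0.19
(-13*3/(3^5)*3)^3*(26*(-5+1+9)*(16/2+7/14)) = -2427685/19683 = -123.34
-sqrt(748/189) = -2 * sqrt(3927)/63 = -1.99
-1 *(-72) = 72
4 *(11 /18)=22 /9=2.44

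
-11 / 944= -0.01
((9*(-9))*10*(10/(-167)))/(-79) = -8100/13193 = -0.61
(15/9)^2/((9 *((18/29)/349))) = 253025/1458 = 173.54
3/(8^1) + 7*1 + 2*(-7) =-53/8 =-6.62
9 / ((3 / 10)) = 30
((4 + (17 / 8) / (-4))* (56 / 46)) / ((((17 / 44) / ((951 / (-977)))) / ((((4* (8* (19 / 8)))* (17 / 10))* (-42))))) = 6486301206 / 112355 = 57730.42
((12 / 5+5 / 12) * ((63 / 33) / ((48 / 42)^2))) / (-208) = -4459 / 225280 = -0.02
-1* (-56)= 56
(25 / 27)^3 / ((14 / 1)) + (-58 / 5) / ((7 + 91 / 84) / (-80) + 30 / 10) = -3025174057 / 766889046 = -3.94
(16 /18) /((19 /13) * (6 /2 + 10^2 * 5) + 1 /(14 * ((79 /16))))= 57512 /47566125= 0.00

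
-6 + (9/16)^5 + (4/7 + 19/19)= -32092513/7340032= -4.37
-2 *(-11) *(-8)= -176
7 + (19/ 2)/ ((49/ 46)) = 15.92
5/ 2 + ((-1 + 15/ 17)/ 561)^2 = 454771853/ 181908738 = 2.50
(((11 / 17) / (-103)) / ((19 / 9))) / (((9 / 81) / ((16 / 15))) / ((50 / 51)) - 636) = 15840 / 3384887867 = 0.00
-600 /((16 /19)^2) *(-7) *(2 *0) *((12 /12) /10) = 0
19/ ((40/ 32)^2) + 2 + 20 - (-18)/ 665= 113672/ 3325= 34.19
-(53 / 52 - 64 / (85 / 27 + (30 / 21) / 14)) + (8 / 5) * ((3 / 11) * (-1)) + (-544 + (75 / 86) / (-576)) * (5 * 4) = -160294021651 / 14757600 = -10861.79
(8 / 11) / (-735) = -8 / 8085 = -0.00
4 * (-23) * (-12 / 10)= 552 / 5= 110.40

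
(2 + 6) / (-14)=-4 / 7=-0.57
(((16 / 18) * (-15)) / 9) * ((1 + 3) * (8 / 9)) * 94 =-120320 / 243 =-495.14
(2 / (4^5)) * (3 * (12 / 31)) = 9 / 3968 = 0.00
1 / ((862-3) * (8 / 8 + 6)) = 1 / 6013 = 0.00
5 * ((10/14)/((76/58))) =725/266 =2.73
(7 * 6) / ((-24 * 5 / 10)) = -7 / 2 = -3.50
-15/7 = -2.14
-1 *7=-7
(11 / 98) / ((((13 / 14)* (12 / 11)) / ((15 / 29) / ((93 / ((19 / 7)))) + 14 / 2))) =2670833 / 3435978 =0.78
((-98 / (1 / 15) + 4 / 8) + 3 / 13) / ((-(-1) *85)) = -38201 / 2210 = -17.29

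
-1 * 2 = -2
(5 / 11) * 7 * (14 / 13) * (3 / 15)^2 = 98 / 715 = 0.14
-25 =-25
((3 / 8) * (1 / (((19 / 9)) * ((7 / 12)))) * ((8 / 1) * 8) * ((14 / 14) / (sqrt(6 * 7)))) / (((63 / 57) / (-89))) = -12816 * sqrt(42) / 343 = -242.15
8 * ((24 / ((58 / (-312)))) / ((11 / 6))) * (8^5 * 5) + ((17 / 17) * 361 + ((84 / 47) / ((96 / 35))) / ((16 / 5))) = -177134495517961 / 1919104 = -92300623.37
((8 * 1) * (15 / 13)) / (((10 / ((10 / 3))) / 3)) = 120 / 13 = 9.23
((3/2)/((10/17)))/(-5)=-51/100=-0.51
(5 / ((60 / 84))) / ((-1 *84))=-1 / 12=-0.08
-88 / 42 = -44 / 21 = -2.10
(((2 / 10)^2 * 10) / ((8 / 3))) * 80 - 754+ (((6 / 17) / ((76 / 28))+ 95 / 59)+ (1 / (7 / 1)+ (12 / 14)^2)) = -690429968 / 933793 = -739.38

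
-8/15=-0.53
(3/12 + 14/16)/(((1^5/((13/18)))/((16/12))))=13/12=1.08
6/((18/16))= 16/3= 5.33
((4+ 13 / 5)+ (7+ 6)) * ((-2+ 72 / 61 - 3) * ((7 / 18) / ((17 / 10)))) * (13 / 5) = -2077894 / 46665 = -44.53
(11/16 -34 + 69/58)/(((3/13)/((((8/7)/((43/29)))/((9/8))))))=-775060/8127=-95.37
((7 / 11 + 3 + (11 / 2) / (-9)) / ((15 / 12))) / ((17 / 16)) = 2.28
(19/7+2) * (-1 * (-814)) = 3837.43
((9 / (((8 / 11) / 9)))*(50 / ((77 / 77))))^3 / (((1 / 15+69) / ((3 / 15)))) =33156936140625 / 66304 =500074447.10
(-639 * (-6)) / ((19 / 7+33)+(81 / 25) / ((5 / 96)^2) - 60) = 8386875 / 2559611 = 3.28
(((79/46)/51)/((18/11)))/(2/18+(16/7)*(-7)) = -0.00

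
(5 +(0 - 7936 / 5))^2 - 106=62581271 / 25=2503250.84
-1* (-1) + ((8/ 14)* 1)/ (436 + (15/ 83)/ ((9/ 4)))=190271/ 190022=1.00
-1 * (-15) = 15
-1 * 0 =0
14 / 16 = 7 / 8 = 0.88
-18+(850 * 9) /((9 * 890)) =-17.04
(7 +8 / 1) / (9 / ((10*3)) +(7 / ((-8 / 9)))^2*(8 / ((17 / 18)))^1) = 1700 / 59569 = 0.03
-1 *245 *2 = -490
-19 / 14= -1.36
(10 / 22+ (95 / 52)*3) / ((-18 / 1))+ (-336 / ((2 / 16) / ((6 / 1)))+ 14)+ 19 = -165717515 / 10296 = -16095.33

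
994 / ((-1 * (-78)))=497 / 39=12.74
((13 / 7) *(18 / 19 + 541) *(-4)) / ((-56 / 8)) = 76492 / 133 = 575.13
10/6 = 5/3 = 1.67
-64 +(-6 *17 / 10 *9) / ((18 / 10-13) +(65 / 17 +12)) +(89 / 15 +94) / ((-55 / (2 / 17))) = -154457363 / 1837275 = -84.07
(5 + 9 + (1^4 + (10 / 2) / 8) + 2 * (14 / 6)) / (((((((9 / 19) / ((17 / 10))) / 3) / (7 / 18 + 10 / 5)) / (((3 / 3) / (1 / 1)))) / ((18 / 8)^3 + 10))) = 9259837967 / 829440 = 11163.96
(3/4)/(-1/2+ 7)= 3/26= 0.12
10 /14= 5 /7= 0.71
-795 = -795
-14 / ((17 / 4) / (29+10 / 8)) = -1694 / 17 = -99.65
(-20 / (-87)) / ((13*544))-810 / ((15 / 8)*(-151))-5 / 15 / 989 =65710582991 / 22970727624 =2.86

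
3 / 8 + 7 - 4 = 27 / 8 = 3.38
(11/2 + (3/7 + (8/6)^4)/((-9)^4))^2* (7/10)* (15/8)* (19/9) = 31822298864063851/379585297030464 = 83.83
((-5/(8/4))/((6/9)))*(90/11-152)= 11865/22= 539.32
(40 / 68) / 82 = 5 / 697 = 0.01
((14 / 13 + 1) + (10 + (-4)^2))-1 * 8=261 / 13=20.08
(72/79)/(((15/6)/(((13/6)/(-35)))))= -0.02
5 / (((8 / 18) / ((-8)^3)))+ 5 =-5755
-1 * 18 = -18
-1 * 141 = -141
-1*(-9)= 9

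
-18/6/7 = -3/7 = -0.43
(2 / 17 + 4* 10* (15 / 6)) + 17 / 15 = 101.25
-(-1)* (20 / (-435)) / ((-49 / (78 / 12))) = 26 / 4263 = 0.01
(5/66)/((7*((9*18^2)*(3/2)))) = 5/2020788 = 0.00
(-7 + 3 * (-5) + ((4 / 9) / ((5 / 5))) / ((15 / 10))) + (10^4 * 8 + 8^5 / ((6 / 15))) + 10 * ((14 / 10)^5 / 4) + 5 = 5464690039 / 33750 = 161916.74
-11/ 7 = -1.57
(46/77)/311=46/23947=0.00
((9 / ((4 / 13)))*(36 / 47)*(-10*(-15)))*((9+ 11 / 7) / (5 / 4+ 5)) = 1870128 / 329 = 5684.28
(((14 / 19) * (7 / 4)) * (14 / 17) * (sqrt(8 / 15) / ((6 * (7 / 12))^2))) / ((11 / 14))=784 * sqrt(30) / 53295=0.08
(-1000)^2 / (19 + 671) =100000 / 69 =1449.28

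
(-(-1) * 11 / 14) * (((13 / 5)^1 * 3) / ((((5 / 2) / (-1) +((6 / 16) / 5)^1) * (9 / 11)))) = -6292 / 2037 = -3.09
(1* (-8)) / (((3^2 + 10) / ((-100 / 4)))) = 200 / 19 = 10.53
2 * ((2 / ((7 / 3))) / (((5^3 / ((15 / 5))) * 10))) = 18 / 4375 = 0.00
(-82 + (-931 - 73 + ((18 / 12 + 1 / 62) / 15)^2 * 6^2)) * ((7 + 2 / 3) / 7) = -599893222 / 504525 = -1189.03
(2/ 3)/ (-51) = -2/ 153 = -0.01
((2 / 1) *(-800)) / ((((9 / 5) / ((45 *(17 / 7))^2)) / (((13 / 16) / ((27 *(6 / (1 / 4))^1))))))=-11740625 / 882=-13311.37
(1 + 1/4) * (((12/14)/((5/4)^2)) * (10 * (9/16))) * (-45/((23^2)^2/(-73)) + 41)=158.19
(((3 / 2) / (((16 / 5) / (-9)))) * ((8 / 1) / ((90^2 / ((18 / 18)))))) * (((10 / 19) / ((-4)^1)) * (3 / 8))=1 / 4864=0.00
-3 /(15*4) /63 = -0.00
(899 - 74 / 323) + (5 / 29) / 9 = 75770698 / 84303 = 898.79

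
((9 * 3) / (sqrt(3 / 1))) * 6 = 93.53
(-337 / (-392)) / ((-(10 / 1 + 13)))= -0.04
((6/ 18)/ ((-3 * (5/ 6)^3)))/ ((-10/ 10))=24/ 125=0.19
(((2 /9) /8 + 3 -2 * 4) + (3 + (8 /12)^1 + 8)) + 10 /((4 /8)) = 26.69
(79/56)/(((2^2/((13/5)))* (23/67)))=68809/25760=2.67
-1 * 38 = -38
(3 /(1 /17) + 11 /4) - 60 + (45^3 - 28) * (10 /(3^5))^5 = -21145776436075 /3389154437772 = -6.24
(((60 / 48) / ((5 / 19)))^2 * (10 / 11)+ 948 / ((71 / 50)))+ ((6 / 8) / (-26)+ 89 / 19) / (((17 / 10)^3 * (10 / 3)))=5219469911105 / 7582016728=688.40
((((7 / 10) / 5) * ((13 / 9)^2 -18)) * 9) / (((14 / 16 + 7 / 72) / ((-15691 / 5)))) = 40451398 / 625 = 64722.24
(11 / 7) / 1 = 11 / 7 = 1.57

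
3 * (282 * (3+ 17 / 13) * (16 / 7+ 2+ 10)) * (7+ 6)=676800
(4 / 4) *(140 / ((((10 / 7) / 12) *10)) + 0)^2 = 345744 / 25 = 13829.76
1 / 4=0.25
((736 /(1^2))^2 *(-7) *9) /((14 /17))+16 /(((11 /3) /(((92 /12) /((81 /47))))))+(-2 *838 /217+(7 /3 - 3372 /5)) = -40061889326629 /966735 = -41440404.38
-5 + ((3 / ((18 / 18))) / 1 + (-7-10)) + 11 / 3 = -46 / 3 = -15.33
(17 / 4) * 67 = 1139 / 4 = 284.75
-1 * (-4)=4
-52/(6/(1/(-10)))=13/15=0.87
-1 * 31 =-31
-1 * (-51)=51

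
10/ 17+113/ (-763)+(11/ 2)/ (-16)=40007/ 415072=0.10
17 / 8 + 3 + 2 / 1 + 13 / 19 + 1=1339 / 152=8.81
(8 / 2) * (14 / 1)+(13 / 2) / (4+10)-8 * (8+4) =-1107 / 28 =-39.54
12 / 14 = 6 / 7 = 0.86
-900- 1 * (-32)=-868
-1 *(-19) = 19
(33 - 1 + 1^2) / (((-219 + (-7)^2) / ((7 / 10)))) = -231 / 1700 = -0.14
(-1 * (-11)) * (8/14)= 6.29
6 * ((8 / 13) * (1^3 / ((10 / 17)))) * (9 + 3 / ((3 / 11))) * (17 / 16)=1734 / 13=133.38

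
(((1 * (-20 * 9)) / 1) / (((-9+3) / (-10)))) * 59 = -17700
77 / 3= 25.67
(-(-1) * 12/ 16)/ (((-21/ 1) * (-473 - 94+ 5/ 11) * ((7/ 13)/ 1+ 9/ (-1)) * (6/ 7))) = -13/ 1495680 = -0.00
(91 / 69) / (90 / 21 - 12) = -637 / 3726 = -0.17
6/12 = 1/2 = 0.50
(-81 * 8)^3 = -272097792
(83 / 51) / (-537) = -83 / 27387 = -0.00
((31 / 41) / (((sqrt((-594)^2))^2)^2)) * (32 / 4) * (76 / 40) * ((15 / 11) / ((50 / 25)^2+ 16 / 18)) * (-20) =-2945 / 5718620166732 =-0.00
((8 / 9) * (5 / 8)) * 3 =5 / 3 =1.67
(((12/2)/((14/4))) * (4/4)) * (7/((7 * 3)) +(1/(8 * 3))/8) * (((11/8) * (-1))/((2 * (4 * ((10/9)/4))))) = -1287/3584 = -0.36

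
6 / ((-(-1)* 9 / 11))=22 / 3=7.33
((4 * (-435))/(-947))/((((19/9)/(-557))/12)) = -104671440/17993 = -5817.34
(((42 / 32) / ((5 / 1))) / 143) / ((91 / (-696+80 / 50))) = -651 / 46475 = -0.01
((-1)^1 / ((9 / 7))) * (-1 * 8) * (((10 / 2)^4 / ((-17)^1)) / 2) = -17500 / 153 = -114.38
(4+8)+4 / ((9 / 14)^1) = 164 / 9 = 18.22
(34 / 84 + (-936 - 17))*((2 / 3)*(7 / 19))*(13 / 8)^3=-1003.97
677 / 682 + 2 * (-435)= -592663 / 682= -869.01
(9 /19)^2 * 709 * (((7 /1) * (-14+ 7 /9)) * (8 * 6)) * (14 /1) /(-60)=297660888 /1805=164909.08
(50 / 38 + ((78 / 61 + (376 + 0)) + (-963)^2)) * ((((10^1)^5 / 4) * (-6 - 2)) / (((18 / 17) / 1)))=-1827941085400000 / 10431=-175241212290.29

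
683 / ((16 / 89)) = 60787 / 16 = 3799.19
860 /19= 45.26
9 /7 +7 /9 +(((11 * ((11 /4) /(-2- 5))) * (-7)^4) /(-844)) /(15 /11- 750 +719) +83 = 5869225205 /69336288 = 84.65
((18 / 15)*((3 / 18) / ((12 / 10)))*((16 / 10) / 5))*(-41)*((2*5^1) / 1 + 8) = -984 / 25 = -39.36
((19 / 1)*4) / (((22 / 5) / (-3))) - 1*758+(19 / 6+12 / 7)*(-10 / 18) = -3378499 / 4158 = -812.53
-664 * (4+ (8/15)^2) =-640096/225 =-2844.87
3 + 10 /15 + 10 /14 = 92 /21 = 4.38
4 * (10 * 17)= 680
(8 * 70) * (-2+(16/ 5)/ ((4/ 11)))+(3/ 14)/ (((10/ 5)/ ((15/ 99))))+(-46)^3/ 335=362931627/ 103180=3517.46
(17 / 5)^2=289 / 25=11.56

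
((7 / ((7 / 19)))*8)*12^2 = 21888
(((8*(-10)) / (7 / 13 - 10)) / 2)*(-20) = -10400 / 123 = -84.55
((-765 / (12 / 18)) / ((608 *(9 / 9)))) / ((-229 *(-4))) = -2295 / 1113856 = -0.00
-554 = -554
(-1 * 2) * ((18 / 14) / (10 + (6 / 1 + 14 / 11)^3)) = -11979 / 1838585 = -0.01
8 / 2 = 4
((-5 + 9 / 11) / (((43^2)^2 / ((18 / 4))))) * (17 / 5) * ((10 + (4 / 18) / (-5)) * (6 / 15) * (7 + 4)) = -350336 / 427350125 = -0.00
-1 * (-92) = 92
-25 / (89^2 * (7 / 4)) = -100 / 55447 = -0.00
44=44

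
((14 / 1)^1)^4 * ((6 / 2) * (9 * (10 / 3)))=3457440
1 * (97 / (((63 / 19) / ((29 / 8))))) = 53447 / 504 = 106.05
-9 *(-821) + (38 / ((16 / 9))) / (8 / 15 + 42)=37716021 / 5104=7389.50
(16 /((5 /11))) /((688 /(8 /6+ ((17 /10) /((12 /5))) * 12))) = 649 /1290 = 0.50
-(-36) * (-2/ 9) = -8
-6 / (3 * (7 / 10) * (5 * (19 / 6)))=-24 / 133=-0.18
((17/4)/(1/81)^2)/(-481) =-111537/1924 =-57.97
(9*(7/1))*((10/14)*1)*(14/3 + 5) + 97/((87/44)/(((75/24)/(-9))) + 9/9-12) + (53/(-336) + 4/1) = 667984741/1542576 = 433.03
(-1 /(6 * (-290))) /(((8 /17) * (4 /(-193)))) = -3281 /55680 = -0.06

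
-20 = -20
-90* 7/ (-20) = 63/ 2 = 31.50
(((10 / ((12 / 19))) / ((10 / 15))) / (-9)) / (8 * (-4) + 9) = 95 / 828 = 0.11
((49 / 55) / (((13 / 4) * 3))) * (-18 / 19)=-1176 / 13585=-0.09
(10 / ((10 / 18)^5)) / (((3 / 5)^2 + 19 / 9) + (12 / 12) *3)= 1062882 / 30775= 34.54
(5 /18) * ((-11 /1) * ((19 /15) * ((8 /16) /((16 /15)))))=-1045 /576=-1.81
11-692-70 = -751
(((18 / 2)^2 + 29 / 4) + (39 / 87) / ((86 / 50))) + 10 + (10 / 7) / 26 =44739701 / 453908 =98.57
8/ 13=0.62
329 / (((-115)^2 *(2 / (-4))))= -658 / 13225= -0.05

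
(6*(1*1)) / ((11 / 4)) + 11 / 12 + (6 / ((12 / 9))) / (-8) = 1339 / 528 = 2.54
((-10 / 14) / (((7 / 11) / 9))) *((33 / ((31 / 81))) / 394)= -1323135 / 598486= -2.21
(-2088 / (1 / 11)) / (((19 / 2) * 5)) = -45936 / 95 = -483.54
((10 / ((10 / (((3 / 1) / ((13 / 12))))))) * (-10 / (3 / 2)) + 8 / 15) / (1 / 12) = -13984 / 65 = -215.14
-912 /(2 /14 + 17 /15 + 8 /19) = -909720 /1693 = -537.34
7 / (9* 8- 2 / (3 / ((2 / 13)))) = 273 / 2804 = 0.10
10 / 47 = 0.21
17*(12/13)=15.69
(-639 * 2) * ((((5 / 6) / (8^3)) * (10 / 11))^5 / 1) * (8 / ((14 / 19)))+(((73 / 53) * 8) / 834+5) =4944151778113831550097269 / 986224342267739454308352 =5.01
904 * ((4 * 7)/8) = 3164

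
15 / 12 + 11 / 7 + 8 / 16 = 93 / 28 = 3.32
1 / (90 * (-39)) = -1 / 3510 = -0.00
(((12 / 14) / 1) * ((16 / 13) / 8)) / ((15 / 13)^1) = 4 / 35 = 0.11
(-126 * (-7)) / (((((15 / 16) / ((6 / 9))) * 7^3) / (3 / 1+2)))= 64 / 7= 9.14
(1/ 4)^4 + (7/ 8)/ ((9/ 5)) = 1129/ 2304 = 0.49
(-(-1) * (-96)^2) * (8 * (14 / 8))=129024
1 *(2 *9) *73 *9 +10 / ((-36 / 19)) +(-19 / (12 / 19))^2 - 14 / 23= 14048533 / 1104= 12725.12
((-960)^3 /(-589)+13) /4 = 884743657 /2356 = 375527.87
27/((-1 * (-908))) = 27/908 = 0.03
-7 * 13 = -91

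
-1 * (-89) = 89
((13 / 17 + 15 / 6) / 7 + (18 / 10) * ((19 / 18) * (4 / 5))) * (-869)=-10270711 / 5950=-1726.17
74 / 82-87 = -3530 / 41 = -86.10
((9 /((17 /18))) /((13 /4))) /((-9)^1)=-72 /221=-0.33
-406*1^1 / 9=-406 / 9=-45.11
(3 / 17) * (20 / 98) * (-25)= -750 / 833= -0.90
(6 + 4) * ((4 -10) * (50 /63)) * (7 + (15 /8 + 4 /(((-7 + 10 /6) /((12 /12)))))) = -8125 /21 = -386.90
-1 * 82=-82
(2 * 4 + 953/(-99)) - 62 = -6299/99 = -63.63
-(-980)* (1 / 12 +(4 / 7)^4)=27365 / 147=186.16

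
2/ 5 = 0.40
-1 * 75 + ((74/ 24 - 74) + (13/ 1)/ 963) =-562019/ 3852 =-145.90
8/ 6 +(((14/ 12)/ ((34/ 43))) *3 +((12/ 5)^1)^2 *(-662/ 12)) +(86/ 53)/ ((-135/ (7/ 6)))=-2277110971/ 7298100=-312.01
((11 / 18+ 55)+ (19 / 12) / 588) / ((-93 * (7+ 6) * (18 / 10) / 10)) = -9810275 / 38388168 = -0.26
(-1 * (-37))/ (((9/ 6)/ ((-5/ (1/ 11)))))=-4070/ 3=-1356.67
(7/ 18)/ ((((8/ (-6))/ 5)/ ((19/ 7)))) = -95/ 24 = -3.96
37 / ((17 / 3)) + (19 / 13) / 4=6095 / 884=6.89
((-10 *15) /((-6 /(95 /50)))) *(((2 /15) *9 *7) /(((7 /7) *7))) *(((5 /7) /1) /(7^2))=285 /343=0.83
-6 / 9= -2 / 3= -0.67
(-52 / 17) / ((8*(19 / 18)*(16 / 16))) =-117 / 323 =-0.36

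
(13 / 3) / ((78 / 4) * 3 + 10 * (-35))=-0.01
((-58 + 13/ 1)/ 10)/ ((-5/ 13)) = 117/ 10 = 11.70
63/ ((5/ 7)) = 441/ 5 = 88.20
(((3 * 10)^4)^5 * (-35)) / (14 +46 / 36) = -8786696690520000000000000000000 / 11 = -798790608229090909090909100000.00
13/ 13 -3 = -2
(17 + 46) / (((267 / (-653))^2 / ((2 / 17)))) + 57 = 13645175 / 134657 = 101.33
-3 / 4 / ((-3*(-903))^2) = -1 / 9784908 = -0.00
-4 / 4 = -1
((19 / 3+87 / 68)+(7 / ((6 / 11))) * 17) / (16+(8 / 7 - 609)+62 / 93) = -24801 / 64940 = -0.38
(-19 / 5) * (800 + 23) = -15637 / 5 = -3127.40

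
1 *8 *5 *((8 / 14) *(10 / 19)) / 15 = 320 / 399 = 0.80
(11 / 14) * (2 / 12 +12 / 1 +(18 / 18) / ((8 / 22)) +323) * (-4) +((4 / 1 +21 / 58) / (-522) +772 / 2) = -143272849 / 211932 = -676.03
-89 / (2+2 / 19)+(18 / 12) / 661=-1117691 / 26440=-42.27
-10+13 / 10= -87 / 10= -8.70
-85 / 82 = -1.04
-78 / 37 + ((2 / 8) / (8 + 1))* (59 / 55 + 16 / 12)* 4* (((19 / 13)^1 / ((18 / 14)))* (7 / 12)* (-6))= -40779679 / 12857130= -3.17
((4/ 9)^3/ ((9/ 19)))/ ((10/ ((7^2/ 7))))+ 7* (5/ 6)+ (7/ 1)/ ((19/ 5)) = 9729853/ 1246590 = 7.81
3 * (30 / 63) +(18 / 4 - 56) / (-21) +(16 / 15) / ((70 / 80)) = 51 / 10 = 5.10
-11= -11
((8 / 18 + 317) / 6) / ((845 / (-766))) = -1094231 / 22815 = -47.96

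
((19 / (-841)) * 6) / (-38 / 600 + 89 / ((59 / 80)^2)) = -119050200 / 143654457101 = -0.00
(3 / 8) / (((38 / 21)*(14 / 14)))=63 / 304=0.21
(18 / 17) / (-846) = -1 / 799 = -0.00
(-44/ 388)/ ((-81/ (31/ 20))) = 341/ 157140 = 0.00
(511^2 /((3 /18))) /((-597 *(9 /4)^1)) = -2088968 /1791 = -1166.37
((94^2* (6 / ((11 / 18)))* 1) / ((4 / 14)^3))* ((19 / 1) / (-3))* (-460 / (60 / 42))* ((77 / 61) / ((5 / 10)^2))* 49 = 114479025813936 / 61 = 1876705341212.07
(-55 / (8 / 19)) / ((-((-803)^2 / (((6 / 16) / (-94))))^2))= 855 / 170999627417884672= 0.00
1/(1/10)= 10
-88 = -88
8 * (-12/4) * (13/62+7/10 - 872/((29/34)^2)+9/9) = 3743904576/130355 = 28720.84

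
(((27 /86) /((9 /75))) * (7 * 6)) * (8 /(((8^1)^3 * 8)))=4725 /22016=0.21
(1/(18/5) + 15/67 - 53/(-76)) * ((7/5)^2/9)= 2692501/10311300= 0.26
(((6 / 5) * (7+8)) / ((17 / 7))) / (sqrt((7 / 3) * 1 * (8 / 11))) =9 * sqrt(462) / 34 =5.69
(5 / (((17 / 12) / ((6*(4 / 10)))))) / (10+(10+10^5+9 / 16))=768 / 9068531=0.00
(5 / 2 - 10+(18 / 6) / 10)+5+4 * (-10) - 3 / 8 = -1703 / 40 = -42.58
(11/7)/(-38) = -0.04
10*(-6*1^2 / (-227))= 60 / 227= 0.26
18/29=0.62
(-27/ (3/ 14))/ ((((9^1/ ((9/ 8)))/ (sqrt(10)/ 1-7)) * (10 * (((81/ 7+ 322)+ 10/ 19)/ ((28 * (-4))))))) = -821142/ 222175+ 117306 * sqrt(10)/ 222175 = -2.03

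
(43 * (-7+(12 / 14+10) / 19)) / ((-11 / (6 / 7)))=11610 / 539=21.54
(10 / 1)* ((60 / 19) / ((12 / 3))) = 150 / 19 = 7.89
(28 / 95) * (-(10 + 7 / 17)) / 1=-4956 / 1615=-3.07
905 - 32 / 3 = 2683 / 3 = 894.33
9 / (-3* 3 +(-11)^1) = -0.45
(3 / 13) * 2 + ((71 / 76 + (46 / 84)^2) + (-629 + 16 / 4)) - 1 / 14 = -67902455 / 108927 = -623.38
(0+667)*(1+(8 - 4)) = 3335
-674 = -674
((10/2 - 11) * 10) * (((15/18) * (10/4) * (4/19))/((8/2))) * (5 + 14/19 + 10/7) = -119125/2527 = -47.14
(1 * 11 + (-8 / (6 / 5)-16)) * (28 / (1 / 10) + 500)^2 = -7098000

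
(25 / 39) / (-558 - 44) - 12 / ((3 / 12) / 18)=-20285017 / 23478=-864.00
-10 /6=-5 /3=-1.67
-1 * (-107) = 107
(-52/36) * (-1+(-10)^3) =13013/9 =1445.89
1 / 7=0.14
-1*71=-71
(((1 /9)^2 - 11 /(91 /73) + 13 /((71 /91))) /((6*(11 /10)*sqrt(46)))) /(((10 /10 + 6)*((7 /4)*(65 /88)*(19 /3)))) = 65732816*sqrt(46) /145681910829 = 0.00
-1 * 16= -16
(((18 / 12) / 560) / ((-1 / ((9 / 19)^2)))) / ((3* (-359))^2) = -0.00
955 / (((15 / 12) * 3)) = 764 / 3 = 254.67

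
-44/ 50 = -22/ 25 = -0.88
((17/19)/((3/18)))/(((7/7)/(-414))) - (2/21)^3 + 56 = -381219956/175959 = -2166.53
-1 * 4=-4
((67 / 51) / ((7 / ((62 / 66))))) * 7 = 2077 / 1683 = 1.23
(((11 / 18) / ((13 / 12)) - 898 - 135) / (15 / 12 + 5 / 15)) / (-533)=161060 / 131651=1.22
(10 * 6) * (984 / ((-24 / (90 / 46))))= -110700 / 23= -4813.04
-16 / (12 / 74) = -296 / 3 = -98.67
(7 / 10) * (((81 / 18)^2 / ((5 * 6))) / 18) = 21 / 800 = 0.03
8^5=32768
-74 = -74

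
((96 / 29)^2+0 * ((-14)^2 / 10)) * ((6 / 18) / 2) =1536 / 841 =1.83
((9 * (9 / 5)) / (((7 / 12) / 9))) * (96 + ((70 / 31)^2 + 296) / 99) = 261681840 / 10571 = 24754.69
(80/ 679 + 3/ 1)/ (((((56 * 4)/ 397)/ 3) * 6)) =840449/ 304192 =2.76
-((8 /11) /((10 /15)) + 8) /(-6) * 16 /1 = 800 /33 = 24.24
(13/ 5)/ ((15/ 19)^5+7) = 32189287/ 90460340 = 0.36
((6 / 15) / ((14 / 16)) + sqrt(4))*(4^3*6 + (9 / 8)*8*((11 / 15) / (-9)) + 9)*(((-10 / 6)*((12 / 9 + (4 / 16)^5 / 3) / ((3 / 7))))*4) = -259147541 / 12960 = -19995.95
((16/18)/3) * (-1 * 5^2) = -7.41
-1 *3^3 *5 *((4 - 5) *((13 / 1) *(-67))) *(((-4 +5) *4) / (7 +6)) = -36180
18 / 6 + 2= 5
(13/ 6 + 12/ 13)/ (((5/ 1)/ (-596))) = -71818/ 195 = -368.30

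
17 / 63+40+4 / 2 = 2663 / 63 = 42.27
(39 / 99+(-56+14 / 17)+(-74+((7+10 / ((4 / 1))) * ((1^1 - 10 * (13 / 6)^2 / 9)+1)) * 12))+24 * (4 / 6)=-479.41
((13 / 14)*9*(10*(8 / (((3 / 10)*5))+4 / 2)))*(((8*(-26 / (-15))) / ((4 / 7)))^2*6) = 10826816 / 5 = 2165363.20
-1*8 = -8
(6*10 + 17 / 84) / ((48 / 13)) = 16.30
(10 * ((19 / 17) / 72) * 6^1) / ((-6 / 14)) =-665 / 306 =-2.17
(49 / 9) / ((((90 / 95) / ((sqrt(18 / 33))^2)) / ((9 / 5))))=931 / 165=5.64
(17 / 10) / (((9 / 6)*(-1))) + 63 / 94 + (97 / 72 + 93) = 1588519 / 16920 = 93.88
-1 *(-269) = 269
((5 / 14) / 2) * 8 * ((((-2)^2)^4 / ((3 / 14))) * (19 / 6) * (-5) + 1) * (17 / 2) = -14469635 / 63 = -229676.75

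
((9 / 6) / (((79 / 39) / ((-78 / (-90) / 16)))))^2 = 257049 / 159769600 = 0.00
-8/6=-4/3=-1.33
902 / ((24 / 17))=7667 / 12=638.92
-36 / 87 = -0.41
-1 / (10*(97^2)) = -1 / 94090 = -0.00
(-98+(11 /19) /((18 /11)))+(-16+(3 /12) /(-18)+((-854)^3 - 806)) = -284013573349 /456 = -622836783.66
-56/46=-28/23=-1.22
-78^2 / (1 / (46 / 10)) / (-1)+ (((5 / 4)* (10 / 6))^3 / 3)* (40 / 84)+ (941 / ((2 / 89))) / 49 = 54948265303 / 1905120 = 28842.42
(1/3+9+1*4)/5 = 8/3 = 2.67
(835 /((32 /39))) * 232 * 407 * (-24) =-2306188170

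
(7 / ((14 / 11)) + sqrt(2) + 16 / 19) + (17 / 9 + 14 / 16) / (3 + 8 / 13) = sqrt(2) + 456925 / 64296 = 8.52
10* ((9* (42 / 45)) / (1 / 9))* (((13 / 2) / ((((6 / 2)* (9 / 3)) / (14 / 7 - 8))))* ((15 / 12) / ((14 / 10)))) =-2925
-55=-55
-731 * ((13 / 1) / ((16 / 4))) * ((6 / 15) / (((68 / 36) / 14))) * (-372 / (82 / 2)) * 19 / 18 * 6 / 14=5926518 / 205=28909.84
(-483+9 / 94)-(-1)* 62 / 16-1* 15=-185755 / 376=-494.03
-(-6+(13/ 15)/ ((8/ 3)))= 227/ 40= 5.68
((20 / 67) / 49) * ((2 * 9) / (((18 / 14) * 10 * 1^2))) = 4 / 469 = 0.01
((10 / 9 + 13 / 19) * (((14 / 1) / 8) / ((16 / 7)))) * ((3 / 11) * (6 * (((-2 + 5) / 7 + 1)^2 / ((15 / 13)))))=19955 / 5016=3.98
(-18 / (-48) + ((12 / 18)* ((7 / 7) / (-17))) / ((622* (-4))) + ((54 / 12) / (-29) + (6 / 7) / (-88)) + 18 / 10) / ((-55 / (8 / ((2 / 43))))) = -122452051633 / 19479687150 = -6.29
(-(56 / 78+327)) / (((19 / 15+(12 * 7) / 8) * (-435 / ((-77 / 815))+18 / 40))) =-0.01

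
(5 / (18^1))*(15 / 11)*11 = 25 / 6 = 4.17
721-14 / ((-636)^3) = 92742033895 / 128629728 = 721.00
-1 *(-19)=19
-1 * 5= -5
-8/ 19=-0.42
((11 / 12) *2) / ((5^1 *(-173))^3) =-11 / 3883287750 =-0.00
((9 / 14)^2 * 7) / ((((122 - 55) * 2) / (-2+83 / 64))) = -3645 / 240128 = -0.02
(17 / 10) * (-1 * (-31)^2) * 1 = -16337 / 10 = -1633.70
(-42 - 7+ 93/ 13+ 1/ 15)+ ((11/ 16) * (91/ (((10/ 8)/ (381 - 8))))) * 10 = 72791441/ 390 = 186644.72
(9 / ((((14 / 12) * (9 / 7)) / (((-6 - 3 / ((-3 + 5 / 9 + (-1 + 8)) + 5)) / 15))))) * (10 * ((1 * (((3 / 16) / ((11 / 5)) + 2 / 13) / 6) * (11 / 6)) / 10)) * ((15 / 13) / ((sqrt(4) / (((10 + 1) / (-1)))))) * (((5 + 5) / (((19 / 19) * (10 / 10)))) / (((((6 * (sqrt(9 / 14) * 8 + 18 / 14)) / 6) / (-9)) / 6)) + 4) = 31583233 / 1249924 - 68611851 * sqrt(14) / 2499848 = -77.43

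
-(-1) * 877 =877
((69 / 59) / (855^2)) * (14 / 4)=161 / 28753650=0.00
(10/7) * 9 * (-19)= -244.29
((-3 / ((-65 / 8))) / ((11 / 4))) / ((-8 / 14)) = -168 / 715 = -0.23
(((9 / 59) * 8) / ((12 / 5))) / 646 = 15 / 19057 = 0.00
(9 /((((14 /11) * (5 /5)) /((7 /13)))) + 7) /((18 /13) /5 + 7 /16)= 11240 /743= 15.13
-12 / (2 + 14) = -3 / 4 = -0.75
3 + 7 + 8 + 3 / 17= 309 / 17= 18.18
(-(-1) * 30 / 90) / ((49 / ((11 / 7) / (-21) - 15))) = -2216 / 21609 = -0.10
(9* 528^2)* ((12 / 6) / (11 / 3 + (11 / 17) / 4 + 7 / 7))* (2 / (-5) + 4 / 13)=-6142169088 / 64025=-95933.92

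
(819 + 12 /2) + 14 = 839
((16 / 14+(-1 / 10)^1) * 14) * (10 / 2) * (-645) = -47085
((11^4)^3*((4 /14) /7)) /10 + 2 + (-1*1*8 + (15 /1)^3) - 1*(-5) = 3138429203351 /245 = 12809915115.72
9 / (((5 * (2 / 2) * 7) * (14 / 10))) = 9 / 49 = 0.18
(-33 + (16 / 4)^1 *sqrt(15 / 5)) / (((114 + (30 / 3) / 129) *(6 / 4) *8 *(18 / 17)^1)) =-8041 / 353184 + 731 *sqrt(3) / 264888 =-0.02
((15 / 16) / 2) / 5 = 3 / 32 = 0.09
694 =694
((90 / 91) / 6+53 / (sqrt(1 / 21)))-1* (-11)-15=-349 / 91+53* sqrt(21)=239.04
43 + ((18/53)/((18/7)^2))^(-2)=1013359/2401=422.06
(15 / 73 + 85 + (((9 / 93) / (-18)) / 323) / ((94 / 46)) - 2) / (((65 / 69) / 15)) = 1183415246745 / 893219678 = 1324.89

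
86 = 86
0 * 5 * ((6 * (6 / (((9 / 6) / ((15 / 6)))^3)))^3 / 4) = 0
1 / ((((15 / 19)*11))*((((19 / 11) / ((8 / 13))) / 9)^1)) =24 / 65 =0.37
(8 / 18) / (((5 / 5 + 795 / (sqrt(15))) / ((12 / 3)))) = -8 / 189603 + 424 * sqrt(15) / 189603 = 0.01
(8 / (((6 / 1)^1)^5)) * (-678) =-113 / 162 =-0.70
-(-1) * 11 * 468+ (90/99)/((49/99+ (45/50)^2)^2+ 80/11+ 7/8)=4970273633028/965459311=5148.09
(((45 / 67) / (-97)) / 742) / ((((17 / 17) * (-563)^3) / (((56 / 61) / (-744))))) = -15 / 232471177633071038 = -0.00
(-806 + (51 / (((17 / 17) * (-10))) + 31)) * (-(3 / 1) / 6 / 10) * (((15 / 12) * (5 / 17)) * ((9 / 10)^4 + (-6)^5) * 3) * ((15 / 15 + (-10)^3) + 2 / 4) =3633868474635249 / 10880000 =333995264.21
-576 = -576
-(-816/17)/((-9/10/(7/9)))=-1120/27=-41.48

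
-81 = -81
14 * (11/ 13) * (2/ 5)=308/ 65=4.74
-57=-57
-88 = -88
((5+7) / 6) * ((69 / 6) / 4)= 23 / 4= 5.75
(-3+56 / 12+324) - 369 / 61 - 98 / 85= 4953716 / 15555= 318.46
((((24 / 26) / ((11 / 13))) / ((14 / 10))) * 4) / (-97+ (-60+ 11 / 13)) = -312 / 15631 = -0.02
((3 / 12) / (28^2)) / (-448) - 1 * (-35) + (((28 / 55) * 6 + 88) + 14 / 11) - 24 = 103.33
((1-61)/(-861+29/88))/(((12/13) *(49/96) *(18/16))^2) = 1218314240/4909932153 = 0.25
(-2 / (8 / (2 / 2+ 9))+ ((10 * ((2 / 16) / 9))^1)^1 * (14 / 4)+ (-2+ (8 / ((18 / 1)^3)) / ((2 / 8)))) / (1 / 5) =-116885 / 5832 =-20.04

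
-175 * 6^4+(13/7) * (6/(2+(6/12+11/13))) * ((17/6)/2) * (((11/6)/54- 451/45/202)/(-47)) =-1062171357604501/4683295260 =-226800.00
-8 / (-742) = 4 / 371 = 0.01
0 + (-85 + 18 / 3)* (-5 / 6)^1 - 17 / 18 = 584 / 9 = 64.89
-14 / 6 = -7 / 3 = -2.33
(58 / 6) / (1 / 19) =551 / 3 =183.67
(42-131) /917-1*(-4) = 3579 /917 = 3.90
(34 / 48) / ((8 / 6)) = 17 / 32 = 0.53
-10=-10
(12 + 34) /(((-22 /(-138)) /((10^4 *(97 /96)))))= 2915511.36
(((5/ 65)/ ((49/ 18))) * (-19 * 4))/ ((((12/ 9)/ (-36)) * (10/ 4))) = 73872/ 3185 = 23.19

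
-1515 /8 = -189.38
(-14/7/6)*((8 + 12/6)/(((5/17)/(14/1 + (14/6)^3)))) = -24514/81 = -302.64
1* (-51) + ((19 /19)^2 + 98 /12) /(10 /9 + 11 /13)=-46.32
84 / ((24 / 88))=308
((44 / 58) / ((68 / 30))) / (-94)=-165 / 46342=-0.00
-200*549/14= -54900/7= -7842.86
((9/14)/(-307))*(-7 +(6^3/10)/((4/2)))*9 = -1539/21490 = -0.07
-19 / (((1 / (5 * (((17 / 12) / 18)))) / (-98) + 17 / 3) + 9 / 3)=-237405 / 107966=-2.20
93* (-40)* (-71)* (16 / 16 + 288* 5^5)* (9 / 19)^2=19254369393720 / 361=53336203306.70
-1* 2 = -2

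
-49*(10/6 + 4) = -833/3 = -277.67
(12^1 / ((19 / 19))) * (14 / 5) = 168 / 5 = 33.60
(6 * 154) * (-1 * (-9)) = 8316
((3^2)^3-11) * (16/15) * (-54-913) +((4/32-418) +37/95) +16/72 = -5068510657/6840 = -741010.33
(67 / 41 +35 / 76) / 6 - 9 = -161737 / 18696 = -8.65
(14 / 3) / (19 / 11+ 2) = 154 / 123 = 1.25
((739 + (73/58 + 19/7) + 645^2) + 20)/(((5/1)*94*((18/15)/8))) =169215917/28623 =5911.89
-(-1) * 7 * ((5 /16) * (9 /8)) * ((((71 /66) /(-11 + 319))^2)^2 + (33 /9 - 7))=-2845950602847559195 /346934930648334336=-8.20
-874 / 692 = -437 / 346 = -1.26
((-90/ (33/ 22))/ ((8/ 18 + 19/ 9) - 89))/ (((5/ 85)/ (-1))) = -4590/ 389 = -11.80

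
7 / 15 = 0.47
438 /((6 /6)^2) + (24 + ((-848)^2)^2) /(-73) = -517110530866 /73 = -7083705902.27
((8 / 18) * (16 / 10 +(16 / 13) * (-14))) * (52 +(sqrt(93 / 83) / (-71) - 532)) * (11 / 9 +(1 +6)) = 300736 * sqrt(7719) / 31026645 +9623552 / 351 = 27418.38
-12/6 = -2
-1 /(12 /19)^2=-2.51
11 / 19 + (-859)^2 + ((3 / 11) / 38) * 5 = 308434515 / 418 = 737881.61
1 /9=0.11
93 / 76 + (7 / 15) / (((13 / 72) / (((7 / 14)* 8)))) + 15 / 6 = 69467 / 4940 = 14.06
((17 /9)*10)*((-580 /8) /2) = -684.72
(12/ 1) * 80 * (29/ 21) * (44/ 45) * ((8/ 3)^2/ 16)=326656/ 567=576.11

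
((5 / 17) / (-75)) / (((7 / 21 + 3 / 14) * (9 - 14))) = 14 / 9775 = 0.00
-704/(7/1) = -704/7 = -100.57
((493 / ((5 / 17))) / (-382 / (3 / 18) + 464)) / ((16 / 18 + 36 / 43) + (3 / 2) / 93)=-0.53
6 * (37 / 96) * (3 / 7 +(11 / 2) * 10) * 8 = 7178 / 7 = 1025.43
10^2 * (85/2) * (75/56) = 159375/28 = 5691.96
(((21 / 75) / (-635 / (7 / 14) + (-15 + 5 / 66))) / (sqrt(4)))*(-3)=99 / 302875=0.00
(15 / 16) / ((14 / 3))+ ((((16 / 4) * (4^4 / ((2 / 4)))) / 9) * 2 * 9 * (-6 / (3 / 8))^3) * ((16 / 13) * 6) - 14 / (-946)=-170647640307583 / 1377376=-123893287.17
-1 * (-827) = 827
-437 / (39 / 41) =-17917 / 39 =-459.41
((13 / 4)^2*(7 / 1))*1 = 1183 / 16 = 73.94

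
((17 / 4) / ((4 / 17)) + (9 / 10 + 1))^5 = 10387823949447757 / 3276800000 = 3170112.29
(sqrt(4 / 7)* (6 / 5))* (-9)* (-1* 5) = 108* sqrt(7) / 7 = 40.82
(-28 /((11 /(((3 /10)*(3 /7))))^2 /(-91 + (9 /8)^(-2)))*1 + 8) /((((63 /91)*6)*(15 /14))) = 2297191 /1225125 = 1.88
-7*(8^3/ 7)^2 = -262144/ 7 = -37449.14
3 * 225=675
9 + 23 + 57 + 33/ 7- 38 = 390/ 7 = 55.71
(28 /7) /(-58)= -2 /29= -0.07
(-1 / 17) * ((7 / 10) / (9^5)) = -7 / 10038330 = -0.00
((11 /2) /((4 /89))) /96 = 979 /768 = 1.27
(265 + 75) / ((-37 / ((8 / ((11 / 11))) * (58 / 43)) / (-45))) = 7099200 / 1591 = 4462.10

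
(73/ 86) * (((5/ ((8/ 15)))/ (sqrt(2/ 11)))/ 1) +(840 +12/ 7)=5475 * sqrt(22)/ 1376 +5892/ 7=860.38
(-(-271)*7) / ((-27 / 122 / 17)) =-3934378 / 27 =-145717.70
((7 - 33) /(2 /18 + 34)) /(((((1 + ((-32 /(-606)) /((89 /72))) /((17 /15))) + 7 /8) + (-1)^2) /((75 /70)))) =-2145494520 /7652114071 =-0.28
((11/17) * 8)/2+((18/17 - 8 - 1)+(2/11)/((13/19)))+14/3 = -3067/7293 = -0.42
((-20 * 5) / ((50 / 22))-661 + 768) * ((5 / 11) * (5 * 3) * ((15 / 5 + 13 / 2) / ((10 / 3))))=53865 / 44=1224.20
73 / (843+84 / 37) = 2701 / 31275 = 0.09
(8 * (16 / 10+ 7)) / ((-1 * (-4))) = 86 / 5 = 17.20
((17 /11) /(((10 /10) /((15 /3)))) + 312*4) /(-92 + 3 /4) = -13.76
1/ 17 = 0.06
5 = 5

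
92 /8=11.50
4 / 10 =2 / 5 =0.40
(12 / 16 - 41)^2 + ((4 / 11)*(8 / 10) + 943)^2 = 43144621601 / 48400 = 891417.80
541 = 541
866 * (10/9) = 8660/9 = 962.22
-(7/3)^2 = -49/9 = -5.44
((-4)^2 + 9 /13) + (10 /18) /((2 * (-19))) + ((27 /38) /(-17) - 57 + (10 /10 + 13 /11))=-38.18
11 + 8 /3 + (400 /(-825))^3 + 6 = 702665 /35937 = 19.55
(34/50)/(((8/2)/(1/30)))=17/3000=0.01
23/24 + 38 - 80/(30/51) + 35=-62.04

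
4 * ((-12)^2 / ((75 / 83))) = 15936 / 25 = 637.44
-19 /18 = -1.06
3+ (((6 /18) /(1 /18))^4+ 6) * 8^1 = 10419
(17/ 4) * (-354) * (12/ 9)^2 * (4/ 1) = -32096/ 3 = -10698.67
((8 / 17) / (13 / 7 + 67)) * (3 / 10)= 0.00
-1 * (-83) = 83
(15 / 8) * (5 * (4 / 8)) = 75 / 16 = 4.69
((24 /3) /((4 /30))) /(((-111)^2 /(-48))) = -320 /1369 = -0.23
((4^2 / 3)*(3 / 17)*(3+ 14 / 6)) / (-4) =-64 / 51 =-1.25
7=7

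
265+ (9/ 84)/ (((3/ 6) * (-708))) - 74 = 631063/ 3304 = 191.00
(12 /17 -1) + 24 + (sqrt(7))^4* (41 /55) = 56318 /935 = 60.23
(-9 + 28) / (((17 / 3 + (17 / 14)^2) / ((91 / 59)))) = 4116 / 1003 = 4.10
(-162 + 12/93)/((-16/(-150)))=-188175/124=-1517.54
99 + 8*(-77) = -517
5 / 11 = 0.45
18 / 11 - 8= -70 / 11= -6.36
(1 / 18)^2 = 1 / 324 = 0.00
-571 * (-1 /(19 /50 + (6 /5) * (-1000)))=-28550 /59981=-0.48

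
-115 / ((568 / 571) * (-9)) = 65665 / 5112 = 12.85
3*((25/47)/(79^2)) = 75/293327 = 0.00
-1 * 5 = -5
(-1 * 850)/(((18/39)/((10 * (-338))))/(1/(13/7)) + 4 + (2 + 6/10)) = -402220/3123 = -128.79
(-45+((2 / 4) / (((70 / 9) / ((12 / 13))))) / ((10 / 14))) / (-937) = 14598 / 304525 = 0.05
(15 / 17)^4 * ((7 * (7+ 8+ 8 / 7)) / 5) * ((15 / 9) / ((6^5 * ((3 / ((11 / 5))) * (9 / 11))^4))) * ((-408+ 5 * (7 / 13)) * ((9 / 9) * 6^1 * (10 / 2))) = -638143173353785 / 27697165866864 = -23.04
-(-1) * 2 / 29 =2 / 29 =0.07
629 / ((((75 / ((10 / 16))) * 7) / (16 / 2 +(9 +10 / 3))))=38369 / 2520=15.23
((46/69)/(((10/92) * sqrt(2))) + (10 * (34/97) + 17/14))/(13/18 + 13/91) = 10.47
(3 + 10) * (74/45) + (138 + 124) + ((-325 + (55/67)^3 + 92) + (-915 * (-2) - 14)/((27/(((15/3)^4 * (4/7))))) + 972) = 7118058594536/284221035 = 25044.09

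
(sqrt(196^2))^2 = 38416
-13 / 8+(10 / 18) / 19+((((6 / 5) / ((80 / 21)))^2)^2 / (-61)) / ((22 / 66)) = -26640681268993 / 16689600000000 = -1.60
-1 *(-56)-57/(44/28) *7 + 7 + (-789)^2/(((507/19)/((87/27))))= 418168609/5577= 74980.92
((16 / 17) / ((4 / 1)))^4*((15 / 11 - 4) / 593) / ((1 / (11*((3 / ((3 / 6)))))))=-44544 / 49527953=-0.00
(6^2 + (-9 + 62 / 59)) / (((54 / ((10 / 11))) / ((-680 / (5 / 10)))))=-11254000 / 17523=-642.24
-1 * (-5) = 5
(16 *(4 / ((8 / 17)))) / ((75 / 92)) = 12512 / 75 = 166.83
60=60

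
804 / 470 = 402 / 235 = 1.71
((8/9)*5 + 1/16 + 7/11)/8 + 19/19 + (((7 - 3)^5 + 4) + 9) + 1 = 13174355/12672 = 1039.64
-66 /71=-0.93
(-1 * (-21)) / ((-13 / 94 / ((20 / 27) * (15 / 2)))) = -32900 / 39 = -843.59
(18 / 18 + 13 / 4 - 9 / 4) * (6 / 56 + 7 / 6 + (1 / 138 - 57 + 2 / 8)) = -17861 / 161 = -110.94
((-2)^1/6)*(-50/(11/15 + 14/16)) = 2000/193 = 10.36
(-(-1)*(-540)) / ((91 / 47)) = -25380 / 91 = -278.90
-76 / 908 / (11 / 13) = -247 / 2497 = -0.10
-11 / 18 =-0.61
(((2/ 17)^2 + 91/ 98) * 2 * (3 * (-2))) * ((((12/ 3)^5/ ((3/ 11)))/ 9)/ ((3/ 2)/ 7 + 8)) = -57266176/ 99705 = -574.36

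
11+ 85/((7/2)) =247/7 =35.29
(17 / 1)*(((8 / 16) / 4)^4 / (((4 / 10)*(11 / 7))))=595 / 90112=0.01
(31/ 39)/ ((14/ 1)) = 31/ 546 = 0.06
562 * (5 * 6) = 16860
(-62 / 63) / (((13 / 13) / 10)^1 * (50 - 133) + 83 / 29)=17980 / 99351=0.18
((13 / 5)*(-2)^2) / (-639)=-52 / 3195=-0.02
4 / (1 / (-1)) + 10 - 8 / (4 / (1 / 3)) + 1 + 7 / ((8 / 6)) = 11.58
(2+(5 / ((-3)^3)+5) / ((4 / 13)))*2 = 953 / 27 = 35.30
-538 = -538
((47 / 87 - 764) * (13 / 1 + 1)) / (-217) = 132842 / 2697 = 49.26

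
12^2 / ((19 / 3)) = 432 / 19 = 22.74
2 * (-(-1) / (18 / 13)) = 13 / 9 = 1.44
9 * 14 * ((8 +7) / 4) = 945 / 2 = 472.50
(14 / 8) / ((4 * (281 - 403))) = -0.00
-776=-776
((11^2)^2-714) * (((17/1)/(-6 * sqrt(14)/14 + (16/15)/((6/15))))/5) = 6392493 * sqrt(14)/1430 + 19887756/715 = 44541.28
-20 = -20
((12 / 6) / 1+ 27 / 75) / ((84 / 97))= 5723 / 2100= 2.73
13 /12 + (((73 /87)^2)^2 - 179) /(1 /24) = -327164255419 /76386348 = -4283.02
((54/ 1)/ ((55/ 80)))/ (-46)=-432/ 253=-1.71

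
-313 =-313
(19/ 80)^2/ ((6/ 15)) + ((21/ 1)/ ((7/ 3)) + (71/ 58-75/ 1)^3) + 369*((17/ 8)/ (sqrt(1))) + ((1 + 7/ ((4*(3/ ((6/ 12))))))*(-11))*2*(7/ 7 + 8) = -25037738820531/ 62435840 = -401015.49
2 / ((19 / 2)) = 4 / 19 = 0.21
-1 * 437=-437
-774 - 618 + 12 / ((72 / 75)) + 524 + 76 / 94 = -80341 / 94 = -854.69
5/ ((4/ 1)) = 5/ 4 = 1.25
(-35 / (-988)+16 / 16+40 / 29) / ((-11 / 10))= -345935 / 157586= -2.20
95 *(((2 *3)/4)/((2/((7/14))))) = 285/8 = 35.62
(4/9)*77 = 308/9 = 34.22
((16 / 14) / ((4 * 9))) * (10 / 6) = 10 / 189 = 0.05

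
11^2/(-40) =-3.02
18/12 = 1.50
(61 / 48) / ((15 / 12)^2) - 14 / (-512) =16141 / 19200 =0.84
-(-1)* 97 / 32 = 97 / 32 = 3.03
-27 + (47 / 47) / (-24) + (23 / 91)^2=-5361673 / 198744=-26.98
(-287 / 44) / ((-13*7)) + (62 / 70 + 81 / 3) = 27.96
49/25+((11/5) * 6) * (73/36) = 4309/150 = 28.73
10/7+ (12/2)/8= 61/28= 2.18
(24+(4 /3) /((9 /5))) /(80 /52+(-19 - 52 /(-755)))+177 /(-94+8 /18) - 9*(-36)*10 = 12561247965001 /3880898406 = 3236.69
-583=-583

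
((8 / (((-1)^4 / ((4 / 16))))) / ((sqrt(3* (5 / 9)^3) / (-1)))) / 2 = -9* sqrt(15) / 25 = -1.39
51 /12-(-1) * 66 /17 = 553 /68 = 8.13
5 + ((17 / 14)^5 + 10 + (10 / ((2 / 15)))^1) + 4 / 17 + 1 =93.88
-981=-981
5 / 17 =0.29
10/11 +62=692/11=62.91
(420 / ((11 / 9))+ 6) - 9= 3747 / 11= 340.64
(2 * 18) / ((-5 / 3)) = -108 / 5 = -21.60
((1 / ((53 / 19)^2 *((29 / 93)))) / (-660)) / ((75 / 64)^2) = -11459584 / 25201996875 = -0.00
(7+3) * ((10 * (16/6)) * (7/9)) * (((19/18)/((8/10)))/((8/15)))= 83125/162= 513.12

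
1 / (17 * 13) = 1 / 221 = 0.00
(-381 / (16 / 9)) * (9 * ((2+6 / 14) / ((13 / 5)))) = -2623185 / 1456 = -1801.64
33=33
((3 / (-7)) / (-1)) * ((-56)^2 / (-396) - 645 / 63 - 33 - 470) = -361162 / 1617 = -223.35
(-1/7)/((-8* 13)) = 1/728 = 0.00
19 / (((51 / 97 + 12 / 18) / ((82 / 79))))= 453378 / 27413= 16.54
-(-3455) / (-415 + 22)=-3455 / 393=-8.79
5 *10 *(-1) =-50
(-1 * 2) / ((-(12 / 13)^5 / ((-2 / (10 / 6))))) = -371293 / 103680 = -3.58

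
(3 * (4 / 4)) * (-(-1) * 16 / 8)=6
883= 883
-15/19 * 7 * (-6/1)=33.16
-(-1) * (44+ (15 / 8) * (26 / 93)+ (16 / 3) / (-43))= 710225 / 15996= 44.40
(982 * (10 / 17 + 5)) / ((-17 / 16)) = -5164.84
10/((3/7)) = 70/3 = 23.33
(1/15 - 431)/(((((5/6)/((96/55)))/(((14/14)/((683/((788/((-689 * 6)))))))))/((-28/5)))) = -4563894272/3235285625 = -1.41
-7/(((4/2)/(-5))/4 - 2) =10/3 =3.33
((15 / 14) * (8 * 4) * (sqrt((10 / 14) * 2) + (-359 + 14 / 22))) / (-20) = 47304 / 77 - 12 * sqrt(70) / 49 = 612.29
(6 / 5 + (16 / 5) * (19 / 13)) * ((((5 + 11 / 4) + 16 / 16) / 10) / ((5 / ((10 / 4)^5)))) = 167125 / 1664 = 100.44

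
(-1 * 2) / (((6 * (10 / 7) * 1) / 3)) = -7 / 10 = -0.70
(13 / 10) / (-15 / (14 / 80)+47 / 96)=-4368 / 286355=-0.02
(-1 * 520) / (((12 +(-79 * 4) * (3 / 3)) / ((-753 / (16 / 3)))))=-146835 / 608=-241.50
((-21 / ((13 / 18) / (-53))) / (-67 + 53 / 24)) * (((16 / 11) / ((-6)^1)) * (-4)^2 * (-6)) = -123088896 / 222365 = -553.54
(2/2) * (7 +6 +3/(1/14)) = 55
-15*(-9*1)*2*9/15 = 162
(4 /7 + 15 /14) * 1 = 23 /14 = 1.64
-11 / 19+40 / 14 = 303 / 133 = 2.28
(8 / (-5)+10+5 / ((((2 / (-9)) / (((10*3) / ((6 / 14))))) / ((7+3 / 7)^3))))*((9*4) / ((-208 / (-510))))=-36302755689 / 637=-56990197.31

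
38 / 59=0.64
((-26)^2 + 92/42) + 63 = 15565/21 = 741.19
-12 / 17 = -0.71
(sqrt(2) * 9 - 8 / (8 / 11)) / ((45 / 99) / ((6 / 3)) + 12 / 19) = -4598 / 359 + 3762 * sqrt(2) / 359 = 2.01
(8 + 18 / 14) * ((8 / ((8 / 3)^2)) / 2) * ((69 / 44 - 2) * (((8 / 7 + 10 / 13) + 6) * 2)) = -38475 / 1078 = -35.69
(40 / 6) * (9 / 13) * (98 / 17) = 5880 / 221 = 26.61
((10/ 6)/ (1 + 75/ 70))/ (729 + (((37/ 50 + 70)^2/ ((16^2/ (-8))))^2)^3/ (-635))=-11652300800000000000000000000000000/ 333533880772392215883309419767284326167671447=-0.00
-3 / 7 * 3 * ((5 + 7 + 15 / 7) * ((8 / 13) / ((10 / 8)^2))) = -114048 / 15925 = -7.16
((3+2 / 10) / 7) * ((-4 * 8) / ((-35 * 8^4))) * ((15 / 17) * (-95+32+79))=6 / 4165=0.00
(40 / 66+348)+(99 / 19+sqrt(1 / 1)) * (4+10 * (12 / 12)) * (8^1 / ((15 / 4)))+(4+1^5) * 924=5154.09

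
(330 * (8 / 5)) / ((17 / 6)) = 3168 / 17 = 186.35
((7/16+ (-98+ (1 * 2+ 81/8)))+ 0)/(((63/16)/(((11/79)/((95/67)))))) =-1007479/472815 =-2.13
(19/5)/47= 0.08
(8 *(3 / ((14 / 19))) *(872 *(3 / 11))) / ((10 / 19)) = 5666256 / 385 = 14717.55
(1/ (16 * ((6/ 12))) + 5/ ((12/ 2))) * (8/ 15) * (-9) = -4.60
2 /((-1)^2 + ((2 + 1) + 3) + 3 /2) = 0.24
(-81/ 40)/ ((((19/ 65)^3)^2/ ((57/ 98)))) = -3665358084375/ 1941261616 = -1888.13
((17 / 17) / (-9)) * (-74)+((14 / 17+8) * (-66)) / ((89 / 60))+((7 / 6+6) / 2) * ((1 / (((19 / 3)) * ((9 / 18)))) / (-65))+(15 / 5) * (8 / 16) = -6439104203 / 16816995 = -382.89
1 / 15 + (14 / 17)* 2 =437 / 255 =1.71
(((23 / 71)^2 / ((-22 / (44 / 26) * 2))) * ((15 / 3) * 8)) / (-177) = 0.00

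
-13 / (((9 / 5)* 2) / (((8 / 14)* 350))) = -6500 / 9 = -722.22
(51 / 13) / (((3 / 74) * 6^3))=629 / 1404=0.45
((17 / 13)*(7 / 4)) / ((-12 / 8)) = -119 / 78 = -1.53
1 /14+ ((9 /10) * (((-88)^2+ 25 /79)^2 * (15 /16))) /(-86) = -70742779032973 /120226624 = -588411.92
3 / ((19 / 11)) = 33 / 19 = 1.74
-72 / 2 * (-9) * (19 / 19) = 324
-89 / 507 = -0.18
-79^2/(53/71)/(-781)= 6241/583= 10.70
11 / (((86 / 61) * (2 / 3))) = 2013 / 172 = 11.70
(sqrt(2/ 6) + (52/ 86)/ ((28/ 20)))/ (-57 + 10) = -sqrt(3)/ 141 - 130/ 14147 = -0.02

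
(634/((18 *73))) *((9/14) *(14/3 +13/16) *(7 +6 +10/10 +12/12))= 416855/16352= 25.49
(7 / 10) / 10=7 / 100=0.07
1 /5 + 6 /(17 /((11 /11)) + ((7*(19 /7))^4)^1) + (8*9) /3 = 2628488 /108615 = 24.20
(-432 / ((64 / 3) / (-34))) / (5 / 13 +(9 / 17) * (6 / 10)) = 1521585 / 1552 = 980.40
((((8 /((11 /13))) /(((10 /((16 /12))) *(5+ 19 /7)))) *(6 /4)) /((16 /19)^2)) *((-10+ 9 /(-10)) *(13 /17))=-46549867 /16156800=-2.88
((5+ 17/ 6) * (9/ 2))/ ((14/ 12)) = 423/ 14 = 30.21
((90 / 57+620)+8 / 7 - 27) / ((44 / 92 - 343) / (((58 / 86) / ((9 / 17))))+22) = -898400309 / 372310624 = -2.41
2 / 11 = 0.18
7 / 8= 0.88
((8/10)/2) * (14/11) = 28/55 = 0.51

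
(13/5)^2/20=169/500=0.34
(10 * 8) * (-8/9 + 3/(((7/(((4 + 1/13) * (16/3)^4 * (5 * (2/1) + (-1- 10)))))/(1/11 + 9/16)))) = -1999131520/27027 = -73967.94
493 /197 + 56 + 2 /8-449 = -307515 /788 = -390.25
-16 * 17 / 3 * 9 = -816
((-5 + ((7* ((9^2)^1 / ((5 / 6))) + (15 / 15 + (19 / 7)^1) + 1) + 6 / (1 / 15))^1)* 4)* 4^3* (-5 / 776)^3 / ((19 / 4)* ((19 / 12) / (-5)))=80862000 / 2306324671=0.04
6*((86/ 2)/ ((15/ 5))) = 86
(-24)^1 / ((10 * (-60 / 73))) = 73 / 25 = 2.92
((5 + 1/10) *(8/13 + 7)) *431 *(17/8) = 36994023/1040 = 35571.18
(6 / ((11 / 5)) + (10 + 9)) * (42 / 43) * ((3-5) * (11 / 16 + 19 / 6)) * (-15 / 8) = 4642575 / 15136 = 306.72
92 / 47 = 1.96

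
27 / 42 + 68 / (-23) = -745 / 322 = -2.31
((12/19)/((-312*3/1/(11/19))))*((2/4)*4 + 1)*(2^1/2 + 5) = -33/4693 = -0.01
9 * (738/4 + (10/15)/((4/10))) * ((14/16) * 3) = 70371/16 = 4398.19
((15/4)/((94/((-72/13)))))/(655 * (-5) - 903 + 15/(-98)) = 13230/250179449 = 0.00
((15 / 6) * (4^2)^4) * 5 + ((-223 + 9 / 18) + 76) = 1638107 / 2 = 819053.50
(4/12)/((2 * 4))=1/24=0.04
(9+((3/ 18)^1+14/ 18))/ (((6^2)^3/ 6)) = 179/ 139968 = 0.00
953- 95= 858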